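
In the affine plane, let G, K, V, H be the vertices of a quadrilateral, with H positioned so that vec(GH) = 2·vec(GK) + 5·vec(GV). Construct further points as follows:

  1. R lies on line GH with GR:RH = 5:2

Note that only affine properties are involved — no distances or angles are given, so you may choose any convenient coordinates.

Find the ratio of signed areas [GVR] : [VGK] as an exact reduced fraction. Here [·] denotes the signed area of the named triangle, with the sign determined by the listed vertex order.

Work in coordinates with G = (0, 0), K = (1, 0), V = (0, 1), H = (2, 5).
1. R lies on line GH with GR:RH = 5:2 ⇒ R = (10/7, 25/7)
2·[GVR] = -10/7, 2·[VGK] = 1
[GVR]:[VGK] = -10/7:1 = -10/7

[GVR]:[VGK] = -10/7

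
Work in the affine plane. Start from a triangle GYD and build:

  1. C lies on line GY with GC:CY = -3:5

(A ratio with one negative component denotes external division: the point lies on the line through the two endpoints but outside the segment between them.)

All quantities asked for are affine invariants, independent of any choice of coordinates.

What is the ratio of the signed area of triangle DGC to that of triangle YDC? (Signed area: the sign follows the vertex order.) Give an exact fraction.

[DGC]:[YDC] = -3/5

Assign G = (0, 0), Y = (1, 0), D = (0, 1) — the answer is frame-independent, so this choice is without loss of generality.
1. C lies on line GY with GC:CY = -3:5 ⇒ C = (-3/2, 0)
2·[DGC] = -3/2, 2·[YDC] = 5/2
[DGC]:[YDC] = -3/2:5/2 = -3/5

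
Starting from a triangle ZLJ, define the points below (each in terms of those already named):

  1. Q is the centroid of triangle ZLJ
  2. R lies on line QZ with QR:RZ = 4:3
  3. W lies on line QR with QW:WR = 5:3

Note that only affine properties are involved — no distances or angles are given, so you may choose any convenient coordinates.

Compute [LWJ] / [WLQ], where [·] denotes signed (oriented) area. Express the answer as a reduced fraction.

[LWJ]:[WLQ] = -24/5

Work in coordinates with Z = (0, 0), L = (1, 0), J = (0, 1).
1. Q is the centroid of triangle ZLJ ⇒ Q = (1/3, 1/3)
2. R lies on line QZ with QR:RZ = 4:3 ⇒ R = (1/7, 1/7)
3. W lies on line QR with QW:WR = 5:3 ⇒ W = (3/14, 3/14)
2·[LWJ] = -4/7, 2·[WLQ] = 5/42
[LWJ]:[WLQ] = -4/7:5/42 = -24/5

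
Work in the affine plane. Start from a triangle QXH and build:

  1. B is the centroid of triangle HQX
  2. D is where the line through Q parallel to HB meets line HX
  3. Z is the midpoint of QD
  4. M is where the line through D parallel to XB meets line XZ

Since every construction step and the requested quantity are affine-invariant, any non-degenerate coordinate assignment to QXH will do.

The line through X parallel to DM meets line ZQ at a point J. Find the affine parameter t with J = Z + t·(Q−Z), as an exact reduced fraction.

Work in coordinates with Q = (0, 0), X = (1, 0), H = (0, 1).
1. B is the centroid of triangle HQX ⇒ B = (1/3, 1/3)
2. D is where the line through Q parallel to HB meets line HX ⇒ D = (-1, 2)
3. Z is the midpoint of QD ⇒ Z = (-1/2, 1)
4. M is where the line through D parallel to XB meets line XZ ⇒ M = (-5, 4)
through X parallel to DM: direction (-4, 2); meets ZQ at J = (-1/3, 2/3)
J = Z + t·(Q−Z) with t = 1/3

t = 1/3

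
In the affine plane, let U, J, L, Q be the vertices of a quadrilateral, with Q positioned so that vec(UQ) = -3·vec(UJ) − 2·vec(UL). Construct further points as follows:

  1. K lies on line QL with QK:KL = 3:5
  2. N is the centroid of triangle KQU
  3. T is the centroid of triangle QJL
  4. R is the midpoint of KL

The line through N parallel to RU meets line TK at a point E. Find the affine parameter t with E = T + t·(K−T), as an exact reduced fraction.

t = 31/28

Set U = (0, 0), J = (1, 0), L = (0, 1), Q = (-3, -2); any affine frame gives the same invariant.
1. K lies on line QL with QK:KL = 3:5 ⇒ K = (-15/8, -7/8)
2. N is the centroid of triangle KQU ⇒ N = (-13/8, -23/24)
3. T is the centroid of triangle QJL ⇒ T = (-2/3, -1/3)
4. R is the midpoint of KL ⇒ R = (-15/16, 1/16)
through N parallel to RU: direction (15/16, -1/16); meets TK at E = (-449/224, -209/224)
E = T + t·(K−T) with t = 31/28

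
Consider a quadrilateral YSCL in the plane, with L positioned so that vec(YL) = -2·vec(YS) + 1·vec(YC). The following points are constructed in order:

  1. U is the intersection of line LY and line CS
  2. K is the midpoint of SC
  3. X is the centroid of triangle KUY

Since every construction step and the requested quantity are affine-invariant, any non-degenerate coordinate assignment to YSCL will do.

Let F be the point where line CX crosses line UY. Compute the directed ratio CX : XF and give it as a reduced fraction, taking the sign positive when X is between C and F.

CX:XF = 3

Choose coordinates Y = (0, 0), S = (1, 0), C = (0, 1), L = (-2, 1).
1. U is the intersection of line LY and line CS ⇒ U = (2, -1)
2. K is the midpoint of SC ⇒ K = (1/2, 1/2)
3. X is the centroid of triangle KUY ⇒ X = (5/6, -1/6)
line CX meets UY at F = (10/9, -5/9)
X = C + t·(F−C) with t = 3/4, so CX:XF = 3/4:1/4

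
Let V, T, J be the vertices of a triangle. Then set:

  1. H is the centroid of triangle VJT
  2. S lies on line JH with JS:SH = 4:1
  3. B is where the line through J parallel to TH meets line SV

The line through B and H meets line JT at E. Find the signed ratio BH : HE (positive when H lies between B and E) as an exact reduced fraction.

BH:HE = -5/3

Assign V = (0, 0), T = (1, 0), J = (0, 1) — the answer is frame-independent, so this choice is without loss of generality.
1. H is the centroid of triangle VJT ⇒ H = (1/3, 1/3)
2. S lies on line JH with JS:SH = 4:1 ⇒ S = (4/15, 7/15)
3. B is where the line through J parallel to TH meets line SV ⇒ B = (4/9, 7/9)
line BH meets JT at E = (2/5, 3/5)
H = B + t·(E−B) with t = 5/2, so BH:HE = 5/2:-3/2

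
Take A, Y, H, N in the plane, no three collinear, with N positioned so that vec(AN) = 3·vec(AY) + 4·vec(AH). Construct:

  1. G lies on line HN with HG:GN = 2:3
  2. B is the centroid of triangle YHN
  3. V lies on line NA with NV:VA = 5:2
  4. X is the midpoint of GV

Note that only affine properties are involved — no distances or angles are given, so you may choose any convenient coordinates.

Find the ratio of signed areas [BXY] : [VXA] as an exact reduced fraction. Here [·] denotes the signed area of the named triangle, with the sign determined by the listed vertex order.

[BXY]:[VXA] = 107/54

Work in coordinates with A = (0, 0), Y = (1, 0), H = (0, 1), N = (3, 4).
1. G lies on line HN with HG:GN = 2:3 ⇒ G = (6/5, 11/5)
2. B is the centroid of triangle YHN ⇒ B = (4/3, 5/3)
3. V lies on line NA with NV:VA = 5:2 ⇒ V = (6/7, 8/7)
4. X is the midpoint of GV ⇒ X = (36/35, 117/70)
2·[BXY] = 107/210, 2·[VXA] = 9/35
[BXY]:[VXA] = 107/210:9/35 = 107/54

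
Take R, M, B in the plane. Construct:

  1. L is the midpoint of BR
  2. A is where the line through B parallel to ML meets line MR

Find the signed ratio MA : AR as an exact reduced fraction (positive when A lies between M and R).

MA:AR = -1/2

Assign R = (0, 0), M = (1, 0), B = (0, 1) — the answer is frame-independent, so this choice is without loss of generality.
1. L is the midpoint of BR ⇒ L = (0, 1/2)
2. A is where the line through B parallel to ML meets line MR ⇒ A = (2, 0)
A = M + t·(R−M) with t = -1, so MA:AR = t:(1−t) = -1:2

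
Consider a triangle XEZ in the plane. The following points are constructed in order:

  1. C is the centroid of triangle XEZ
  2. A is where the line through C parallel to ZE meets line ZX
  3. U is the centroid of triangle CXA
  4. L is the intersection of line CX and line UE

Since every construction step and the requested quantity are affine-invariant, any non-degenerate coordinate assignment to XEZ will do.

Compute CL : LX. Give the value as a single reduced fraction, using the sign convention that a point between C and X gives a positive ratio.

CL:LX = 2/9

Work in coordinates with X = (0, 0), E = (1, 0), Z = (0, 1).
1. C is the centroid of triangle XEZ ⇒ C = (1/3, 1/3)
2. A is where the line through C parallel to ZE meets line ZX ⇒ A = (0, 2/3)
3. U is the centroid of triangle CXA ⇒ U = (1/9, 1/3)
4. L is the intersection of line CX and line UE ⇒ L = (3/11, 3/11)
L = C + t·(X−C) with t = 2/11, so CL:LX = t:(1−t) = 2/11:9/11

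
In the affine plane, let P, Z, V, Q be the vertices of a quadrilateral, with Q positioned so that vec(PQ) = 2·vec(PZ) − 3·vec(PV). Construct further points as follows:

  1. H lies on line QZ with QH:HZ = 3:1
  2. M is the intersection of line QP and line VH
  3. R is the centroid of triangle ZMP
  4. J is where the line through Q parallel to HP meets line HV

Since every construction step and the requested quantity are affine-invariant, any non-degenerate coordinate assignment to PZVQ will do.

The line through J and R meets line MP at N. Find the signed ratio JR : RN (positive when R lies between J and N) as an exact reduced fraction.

Set P = (0, 0), Z = (1, 0), V = (0, 1), Q = (2, -3); any affine frame gives the same invariant.
1. H lies on line QZ with QH:HZ = 3:1 ⇒ H = (5/4, -3/4)
2. M is the intersection of line QP and line VH ⇒ M = (-10, 15)
3. R is the centroid of triangle ZMP ⇒ R = (-3, 5)
4. J is where the line through Q parallel to HP meets line HV ⇒ J = (7/2, -39/10)
line JR meets MP at N = (-116/17, 174/17)
R = J + t·(N−J) with t = 17/27, so JR:RN = 17/27:10/27

JR:RN = 17/10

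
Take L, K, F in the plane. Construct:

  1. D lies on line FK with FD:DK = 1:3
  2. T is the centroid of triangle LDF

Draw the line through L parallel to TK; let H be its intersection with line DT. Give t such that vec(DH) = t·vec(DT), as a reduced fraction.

t = 10/3

Set L = (0, 0), K = (1, 0), F = (0, 1); any affine frame gives the same invariant.
1. D lies on line FK with FD:DK = 1:3 ⇒ D = (1/4, 3/4)
2. T is the centroid of triangle LDF ⇒ T = (1/12, 7/12)
through L parallel to TK: direction (11/12, -7/12); meets DT at H = (-11/36, 7/36)
H = D + t·(T−D) with t = 10/3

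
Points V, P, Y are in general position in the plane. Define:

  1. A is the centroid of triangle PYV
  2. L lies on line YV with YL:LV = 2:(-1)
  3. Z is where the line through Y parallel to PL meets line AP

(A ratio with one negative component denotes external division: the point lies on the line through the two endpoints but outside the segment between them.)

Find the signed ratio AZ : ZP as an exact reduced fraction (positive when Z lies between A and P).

Set V = (0, 0), P = (1, 0), Y = (0, 1); any affine frame gives the same invariant.
1. A is the centroid of triangle PYV ⇒ A = (1/3, 1/3)
2. L lies on line YV with YL:LV = 2:(-1) ⇒ L = (0, -1)
3. Z is where the line through Y parallel to PL meets line AP ⇒ Z = (-1/3, 2/3)
Z = A + t·(P−A) with t = -1, so AZ:ZP = t:(1−t) = -1:2

AZ:ZP = -1/2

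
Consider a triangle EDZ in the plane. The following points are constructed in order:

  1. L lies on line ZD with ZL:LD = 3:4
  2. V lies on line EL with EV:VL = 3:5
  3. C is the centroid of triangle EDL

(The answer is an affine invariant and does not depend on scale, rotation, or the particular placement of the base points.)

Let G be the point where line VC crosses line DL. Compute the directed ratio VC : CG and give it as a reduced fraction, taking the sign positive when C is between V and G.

Assign E = (0, 0), D = (1, 0), Z = (0, 1) — the answer is frame-independent, so this choice is without loss of generality.
1. L lies on line ZD with ZL:LD = 3:4 ⇒ L = (3/7, 4/7)
2. V lies on line EL with EV:VL = 3:5 ⇒ V = (9/56, 3/14)
3. C is the centroid of triangle EDL ⇒ C = (10/21, 4/21)
line VC meets DL at G = (41/49, 8/49)
C = V + t·(G−V) with t = 7/15, so VC:CG = 7/15:8/15

VC:CG = 7/8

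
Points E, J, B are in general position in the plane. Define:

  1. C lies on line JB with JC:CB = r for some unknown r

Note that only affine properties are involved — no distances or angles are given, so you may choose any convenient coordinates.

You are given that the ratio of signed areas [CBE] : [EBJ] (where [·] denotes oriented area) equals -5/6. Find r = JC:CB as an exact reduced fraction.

r = 1/5

Choose coordinates E = (0, 0), J = (1, 0), B = (0, 1).
1. With JC:CB = r, write λ = r/(r+1) so C = J + λ·(B−J); C is affine-linear in λ
Every point depending on C is an affine combination of C and λ-independent points, so each such coordinate is linear in λ; the λ² term in each signed area is a multiple of (B−J)×(B−J) = 0, so 2·[CBE] and 2·[EBJ] are each linear in λ. Evaluating at λ=0 and λ=1:
  2·[CBE] = −λ + 1,   2·[EBJ] = -1
So [CBE]:[EBJ] = (−λ + 1) / (-1). Setting this equal to -5/6:
  −λ + 1 = -5/6·(-1)  ⇒  λ = 1/6
Then r = λ/(1−λ) = (1/6)/(5/6) = 1/5. Check: with r = 1/5, C = (5/6, 1/6) and [CBE]:[EBJ] = -5/6 as required.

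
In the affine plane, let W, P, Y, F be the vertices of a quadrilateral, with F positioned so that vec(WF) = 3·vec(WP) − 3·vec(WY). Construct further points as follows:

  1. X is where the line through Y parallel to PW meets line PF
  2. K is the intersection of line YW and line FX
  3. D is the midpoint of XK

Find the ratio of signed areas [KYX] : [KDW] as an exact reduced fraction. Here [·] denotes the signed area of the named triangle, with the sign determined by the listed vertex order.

[KYX]:[KDW] = -2/3

Set W = (0, 0), P = (1, 0), Y = (0, 1), F = (3, -3); any affine frame gives the same invariant.
1. X is where the line through Y parallel to PW meets line PF ⇒ X = (1/3, 1)
2. K is the intersection of line YW and line FX ⇒ K = (0, 3/2)
3. D is the midpoint of XK ⇒ D = (1/6, 5/4)
2·[KYX] = 1/6, 2·[KDW] = -1/4
[KYX]:[KDW] = 1/6:-1/4 = -2/3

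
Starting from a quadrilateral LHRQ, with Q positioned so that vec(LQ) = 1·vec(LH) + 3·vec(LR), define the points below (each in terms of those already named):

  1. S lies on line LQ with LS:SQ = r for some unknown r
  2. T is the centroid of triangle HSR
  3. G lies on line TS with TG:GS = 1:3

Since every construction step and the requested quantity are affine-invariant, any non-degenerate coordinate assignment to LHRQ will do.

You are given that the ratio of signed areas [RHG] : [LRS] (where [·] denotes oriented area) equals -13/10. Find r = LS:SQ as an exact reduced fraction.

Set L = (0, 0), H = (1, 0), R = (0, 1), Q = (1, 3); any affine frame gives the same invariant.
1. With LS:SQ = r, write λ = r/(r+1) so S = L + λ·(Q−L); S is affine-linear in λ
2. T is the centroid of triangle HSR ⇒ T is an affine combination of earlier points and hence also affine-linear in λ
3. G lies on line TS with TG:GS = 1:3 ⇒ G is an affine combination of earlier points and hence also affine-linear in λ
Every point depending on S is an affine combination of S and λ-independent points, so each such coordinate is linear in λ; the λ² term in each signed area is a multiple of (Q−L)×(Q−L) = 0, so 2·[RHG] and 2·[LRS] are each linear in λ. Evaluating at λ=0 and λ=1:
  2·[RHG] = 2·λ − 1/2,   2·[LRS] = −λ
So [RHG]:[LRS] = (2·λ − 1/2) / (−λ). Setting this equal to -13/10:
  2·λ − 1/2 = -13/10·(−λ)  ⇒  λ = 5/7
Then r = λ/(1−λ) = (5/7)/(2/7) = 5/2. Check: with r = 5/2, S = (5/7, 15/7) and [RHG]:[LRS] = -13/10 as required.

r = 5/2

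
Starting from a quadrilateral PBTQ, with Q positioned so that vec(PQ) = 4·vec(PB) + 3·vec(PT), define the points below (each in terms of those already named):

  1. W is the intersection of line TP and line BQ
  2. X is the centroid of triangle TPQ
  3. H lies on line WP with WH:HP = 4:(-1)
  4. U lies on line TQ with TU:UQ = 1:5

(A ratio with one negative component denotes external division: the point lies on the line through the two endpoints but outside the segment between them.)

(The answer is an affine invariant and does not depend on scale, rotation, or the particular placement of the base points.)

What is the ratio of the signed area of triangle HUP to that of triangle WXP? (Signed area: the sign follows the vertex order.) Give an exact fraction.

[HUP]:[WXP] = -1/6

Set P = (0, 0), B = (1, 0), T = (0, 1), Q = (4, 3); any affine frame gives the same invariant.
1. W is the intersection of line TP and line BQ ⇒ W = (0, -1)
2. X is the centroid of triangle TPQ ⇒ X = (4/3, 4/3)
3. H lies on line WP with WH:HP = 4:(-1) ⇒ H = (0, 1/3)
4. U lies on line TQ with TU:UQ = 1:5 ⇒ U = (2/3, 4/3)
2·[HUP] = -2/9, 2·[WXP] = 4/3
[HUP]:[WXP] = -2/9:4/3 = -1/6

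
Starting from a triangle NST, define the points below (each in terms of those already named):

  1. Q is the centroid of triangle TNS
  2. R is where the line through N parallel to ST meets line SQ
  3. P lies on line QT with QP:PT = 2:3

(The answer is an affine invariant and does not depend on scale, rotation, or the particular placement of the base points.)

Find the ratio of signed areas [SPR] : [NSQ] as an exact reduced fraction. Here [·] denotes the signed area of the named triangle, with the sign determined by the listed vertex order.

[SPR]:[NSQ] = 6/5

Work in coordinates with N = (0, 0), S = (1, 0), T = (0, 1).
1. Q is the centroid of triangle TNS ⇒ Q = (1/3, 1/3)
2. R is where the line through N parallel to ST meets line SQ ⇒ R = (-1, 1)
3. P lies on line QT with QP:PT = 2:3 ⇒ P = (1/5, 3/5)
2·[SPR] = 2/5, 2·[NSQ] = 1/3
[SPR]:[NSQ] = 2/5:1/3 = 6/5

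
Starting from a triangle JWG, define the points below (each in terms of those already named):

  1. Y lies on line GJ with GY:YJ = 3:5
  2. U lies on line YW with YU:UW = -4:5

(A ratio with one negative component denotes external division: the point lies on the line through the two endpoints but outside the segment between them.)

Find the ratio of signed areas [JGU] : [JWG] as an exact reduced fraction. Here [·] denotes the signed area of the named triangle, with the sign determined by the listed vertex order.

Set J = (0, 0), W = (1, 0), G = (0, 1); any affine frame gives the same invariant.
1. Y lies on line GJ with GY:YJ = 3:5 ⇒ Y = (0, 5/8)
2. U lies on line YW with YU:UW = -4:5 ⇒ U = (-4, 25/8)
2·[JGU] = 4, 2·[JWG] = 1
[JGU]:[JWG] = 4:1 = 4

[JGU]:[JWG] = 4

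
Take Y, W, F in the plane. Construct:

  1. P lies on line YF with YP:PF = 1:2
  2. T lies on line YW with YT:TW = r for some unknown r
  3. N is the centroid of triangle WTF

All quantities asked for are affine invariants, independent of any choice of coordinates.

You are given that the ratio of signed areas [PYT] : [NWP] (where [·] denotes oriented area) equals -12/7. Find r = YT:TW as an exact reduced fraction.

r = -4

Work in coordinates with Y = (0, 0), W = (1, 0), F = (0, 1).
1. P lies on line YF with YP:PF = 1:2 ⇒ P = (0, 1/3)
2. With YT:TW = r, write λ = r/(r+1) so T = Y + λ·(W−Y); T is affine-linear in λ
3. N is the centroid of triangle WTF ⇒ N is an affine combination of earlier points and hence also affine-linear in λ
Every point depending on T is an affine combination of T and λ-independent points, so each such coordinate is linear in λ; the λ² term in each signed area is a multiple of (W−Y)×(W−Y) = 0, so 2·[PYT] and 2·[NWP] are each linear in λ. Evaluating at λ=0 and λ=1:
  2·[PYT] = 1/3·λ,   2·[NWP] = -1/9·λ − 1/9
So [PYT]:[NWP] = (1/3·λ) / (-1/9·λ − 1/9). Setting this equal to -12/7:
  1/3·λ = -12/7·(-1/9·λ − 1/9)  ⇒  λ = 4/3
Then r = λ/(1−λ) = (4/3)/(-1/3) = -4. Check: with r = -4, T = (4/3, 0) and [PYT]:[NWP] = -12/7 as required.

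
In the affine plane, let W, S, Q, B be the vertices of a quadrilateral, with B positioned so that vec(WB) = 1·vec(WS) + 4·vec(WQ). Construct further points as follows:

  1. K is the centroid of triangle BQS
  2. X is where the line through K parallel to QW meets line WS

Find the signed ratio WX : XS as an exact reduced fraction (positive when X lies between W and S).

Assign W = (0, 0), S = (1, 0), Q = (0, 1), B = (1, 4) — the answer is frame-independent, so this choice is without loss of generality.
1. K is the centroid of triangle BQS ⇒ K = (2/3, 5/3)
2. X is where the line through K parallel to QW meets line WS ⇒ X = (2/3, 0)
X = W + t·(S−W) with t = 2/3, so WX:XS = t:(1−t) = 2/3:1/3

WX:XS = 2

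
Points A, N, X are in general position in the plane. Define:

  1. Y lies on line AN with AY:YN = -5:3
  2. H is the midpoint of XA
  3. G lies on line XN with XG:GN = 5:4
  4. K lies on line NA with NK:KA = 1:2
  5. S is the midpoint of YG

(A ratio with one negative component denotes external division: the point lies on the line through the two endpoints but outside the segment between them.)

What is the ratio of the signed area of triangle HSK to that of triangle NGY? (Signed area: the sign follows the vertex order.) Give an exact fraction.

[HSK]:[NGY] = 125/144

Choose coordinates A = (0, 0), N = (1, 0), X = (0, 1).
1. Y lies on line AN with AY:YN = -5:3 ⇒ Y = (5/2, 0)
2. H is the midpoint of XA ⇒ H = (0, 1/2)
3. G lies on line XN with XG:GN = 5:4 ⇒ G = (5/9, 4/9)
4. K lies on line NA with NK:KA = 1:2 ⇒ K = (2/3, 0)
5. S is the midpoint of YG ⇒ S = (55/36, 2/9)
2·[HSK] = -125/216, 2·[NGY] = -2/3
[HSK]:[NGY] = -125/216:-2/3 = 125/144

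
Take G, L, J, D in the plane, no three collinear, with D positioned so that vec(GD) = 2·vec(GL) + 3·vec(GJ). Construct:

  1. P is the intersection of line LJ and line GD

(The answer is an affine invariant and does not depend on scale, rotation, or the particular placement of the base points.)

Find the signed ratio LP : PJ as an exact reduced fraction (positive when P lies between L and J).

LP:PJ = 3/2

Work in coordinates with G = (0, 0), L = (1, 0), J = (0, 1), D = (2, 3).
1. P is the intersection of line LJ and line GD ⇒ P = (2/5, 3/5)
P = L + t·(J−L) with t = 3/5, so LP:PJ = t:(1−t) = 3/5:2/5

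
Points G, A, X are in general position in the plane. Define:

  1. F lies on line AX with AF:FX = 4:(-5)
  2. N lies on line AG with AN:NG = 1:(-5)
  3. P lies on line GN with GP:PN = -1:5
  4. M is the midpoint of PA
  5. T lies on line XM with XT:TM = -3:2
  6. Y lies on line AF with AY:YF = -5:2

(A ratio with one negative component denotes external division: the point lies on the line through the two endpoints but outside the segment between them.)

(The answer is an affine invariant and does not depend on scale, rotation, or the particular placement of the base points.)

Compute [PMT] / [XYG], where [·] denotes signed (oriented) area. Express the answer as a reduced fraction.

Choose coordinates G = (0, 0), A = (1, 0), X = (0, 1).
1. F lies on line AX with AF:FX = 4:(-5) ⇒ F = (5, -4)
2. N lies on line AG with AN:NG = 1:(-5) ⇒ N = (5/4, 0)
3. P lies on line GN with GP:PN = -1:5 ⇒ P = (-5/16, 0)
4. M is the midpoint of PA ⇒ M = (11/32, 0)
5. T lies on line XM with XT:TM = -3:2 ⇒ T = (33/32, -2)
6. Y lies on line AF with AY:YF = -5:2 ⇒ Y = (23/3, -20/3)
2·[PMT] = -21/16, 2·[XYG] = -23/3
[PMT]:[XYG] = -21/16:-23/3 = 63/368

[PMT]:[XYG] = 63/368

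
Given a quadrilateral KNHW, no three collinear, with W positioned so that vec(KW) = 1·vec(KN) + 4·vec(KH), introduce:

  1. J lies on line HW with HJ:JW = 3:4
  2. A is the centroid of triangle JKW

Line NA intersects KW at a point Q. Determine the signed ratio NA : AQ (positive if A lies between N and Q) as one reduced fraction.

NA:AQ = -22

Set K = (0, 0), N = (1, 0), H = (0, 1), W = (1, 4); any affine frame gives the same invariant.
1. J lies on line HW with HJ:JW = 3:4 ⇒ J = (3/7, 16/7)
2. A is the centroid of triangle JKW ⇒ A = (10/21, 44/21)
line NA meets KW at Q = (1/2, 2)
A = N + t·(Q−N) with t = 22/21, so NA:AQ = 22/21:-1/21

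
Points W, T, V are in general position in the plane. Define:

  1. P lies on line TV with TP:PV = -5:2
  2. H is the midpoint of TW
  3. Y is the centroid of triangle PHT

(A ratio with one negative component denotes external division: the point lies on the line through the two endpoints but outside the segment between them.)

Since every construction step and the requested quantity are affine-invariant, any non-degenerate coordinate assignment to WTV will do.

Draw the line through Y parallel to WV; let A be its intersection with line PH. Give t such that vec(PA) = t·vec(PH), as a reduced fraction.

t = 17/21

Set W = (0, 0), T = (1, 0), V = (0, 1); any affine frame gives the same invariant.
1. P lies on line TV with TP:PV = -5:2 ⇒ P = (-2/3, 5/3)
2. H is the midpoint of TW ⇒ H = (1/2, 0)
3. Y is the centroid of triangle PHT ⇒ Y = (5/18, 5/9)
through Y parallel to WV: direction (0, 1); meets PH at A = (5/18, 20/63)
A = P + t·(H−P) with t = 17/21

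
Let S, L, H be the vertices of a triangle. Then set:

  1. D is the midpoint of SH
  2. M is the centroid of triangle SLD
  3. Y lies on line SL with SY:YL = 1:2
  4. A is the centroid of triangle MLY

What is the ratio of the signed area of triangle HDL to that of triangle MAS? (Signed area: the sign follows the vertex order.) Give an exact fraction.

Set S = (0, 0), L = (1, 0), H = (0, 1); any affine frame gives the same invariant.
1. D is the midpoint of SH ⇒ D = (0, 1/2)
2. M is the centroid of triangle SLD ⇒ M = (1/3, 1/6)
3. Y lies on line SL with SY:YL = 1:2 ⇒ Y = (1/3, 0)
4. A is the centroid of triangle MLY ⇒ A = (5/9, 1/18)
2·[HDL] = 1/2, 2·[MAS] = -2/27
[HDL]:[MAS] = 1/2:-2/27 = -27/4

[HDL]:[MAS] = -27/4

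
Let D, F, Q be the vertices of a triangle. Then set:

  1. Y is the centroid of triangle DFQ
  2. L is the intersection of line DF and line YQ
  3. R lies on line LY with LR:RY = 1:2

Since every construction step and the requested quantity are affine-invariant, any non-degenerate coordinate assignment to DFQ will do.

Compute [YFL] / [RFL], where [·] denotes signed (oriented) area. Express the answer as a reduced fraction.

[YFL]:[RFL] = 3

Set D = (0, 0), F = (1, 0), Q = (0, 1); any affine frame gives the same invariant.
1. Y is the centroid of triangle DFQ ⇒ Y = (1/3, 1/3)
2. L is the intersection of line DF and line YQ ⇒ L = (1/2, 0)
3. R lies on line LY with LR:RY = 1:2 ⇒ R = (4/9, 1/9)
2·[YFL] = -1/6, 2·[RFL] = -1/18
[YFL]:[RFL] = -1/6:-1/18 = 3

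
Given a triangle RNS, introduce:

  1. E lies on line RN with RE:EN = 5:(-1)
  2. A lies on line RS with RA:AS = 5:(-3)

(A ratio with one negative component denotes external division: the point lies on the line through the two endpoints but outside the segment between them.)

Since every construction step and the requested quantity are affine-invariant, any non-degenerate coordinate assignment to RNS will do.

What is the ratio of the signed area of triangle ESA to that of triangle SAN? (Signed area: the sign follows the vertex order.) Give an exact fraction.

Set R = (0, 0), N = (1, 0), S = (0, 1); any affine frame gives the same invariant.
1. E lies on line RN with RE:EN = 5:(-1) ⇒ E = (5/4, 0)
2. A lies on line RS with RA:AS = 5:(-3) ⇒ A = (0, 5/2)
2·[ESA] = -15/8, 2·[SAN] = -3/2
[ESA]:[SAN] = -15/8:-3/2 = 5/4

[ESA]:[SAN] = 5/4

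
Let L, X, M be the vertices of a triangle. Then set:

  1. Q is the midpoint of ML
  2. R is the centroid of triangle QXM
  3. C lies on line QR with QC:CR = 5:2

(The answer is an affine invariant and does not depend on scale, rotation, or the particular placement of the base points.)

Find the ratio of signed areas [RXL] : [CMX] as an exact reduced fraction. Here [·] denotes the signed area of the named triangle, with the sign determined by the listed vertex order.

Assign L = (0, 0), X = (1, 0), M = (0, 1) — the answer is frame-independent, so this choice is without loss of generality.
1. Q is the midpoint of ML ⇒ Q = (0, 1/2)
2. R is the centroid of triangle QXM ⇒ R = (1/3, 1/2)
3. C lies on line QR with QC:CR = 5:2 ⇒ C = (5/21, 1/2)
2·[RXL] = -1/2, 2·[CMX] = -11/42
[RXL]:[CMX] = -1/2:-11/42 = 21/11

[RXL]:[CMX] = 21/11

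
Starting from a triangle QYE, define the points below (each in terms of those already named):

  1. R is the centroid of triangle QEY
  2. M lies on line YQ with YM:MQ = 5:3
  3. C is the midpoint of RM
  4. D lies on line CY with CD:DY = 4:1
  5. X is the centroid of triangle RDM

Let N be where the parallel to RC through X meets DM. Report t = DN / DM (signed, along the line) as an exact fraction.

t = 2/3

Assign Q = (0, 0), Y = (1, 0), E = (0, 1) — the answer is frame-independent, so this choice is without loss of generality.
1. R is the centroid of triangle QEY ⇒ R = (1/3, 1/3)
2. M lies on line YQ with YM:MQ = 5:3 ⇒ M = (3/8, 0)
3. C is the midpoint of RM ⇒ C = (17/48, 1/6)
4. D lies on line CY with CD:DY = 4:1 ⇒ D = (209/240, 1/30)
5. X is the centroid of triangle RDM ⇒ X = (379/720, 11/90)
through X parallel to RC: direction (1/48, -1/6); meets DM at N = (389/720, 1/90)
N = D + t·(M−D) with t = 2/3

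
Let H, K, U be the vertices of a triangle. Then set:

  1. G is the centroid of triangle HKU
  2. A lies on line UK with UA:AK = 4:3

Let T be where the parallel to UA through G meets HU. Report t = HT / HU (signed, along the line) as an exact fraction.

Choose coordinates H = (0, 0), K = (1, 0), U = (0, 1).
1. G is the centroid of triangle HKU ⇒ G = (1/3, 1/3)
2. A lies on line UK with UA:AK = 4:3 ⇒ A = (4/7, 3/7)
through G parallel to UA: direction (4/7, -4/7); meets HU at T = (0, 2/3)
T = H + t·(U−H) with t = 2/3

t = 2/3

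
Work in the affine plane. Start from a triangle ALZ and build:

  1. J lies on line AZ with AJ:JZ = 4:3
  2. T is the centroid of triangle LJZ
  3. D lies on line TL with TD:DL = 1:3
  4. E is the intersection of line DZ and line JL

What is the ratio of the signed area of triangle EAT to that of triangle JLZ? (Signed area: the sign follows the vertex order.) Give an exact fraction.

Choose coordinates A = (0, 0), L = (1, 0), Z = (0, 1).
1. J lies on line AZ with AJ:JZ = 4:3 ⇒ J = (0, 4/7)
2. T is the centroid of triangle LJZ ⇒ T = (1/3, 11/21)
3. D lies on line TL with TD:DL = 1:3 ⇒ D = (1/2, 11/28)
4. E is the intersection of line DZ and line JL ⇒ E = (2/3, 4/21)
2·[EAT] = -2/7, 2·[JLZ] = 3/7
[EAT]:[JLZ] = -2/7:3/7 = -2/3

[EAT]:[JLZ] = -2/3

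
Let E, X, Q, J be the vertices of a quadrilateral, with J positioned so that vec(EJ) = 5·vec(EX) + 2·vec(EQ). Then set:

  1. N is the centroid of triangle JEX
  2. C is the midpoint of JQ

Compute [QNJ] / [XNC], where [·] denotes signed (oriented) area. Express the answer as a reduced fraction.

Work in coordinates with E = (0, 0), X = (1, 0), Q = (0, 1), J = (5, 2).
1. N is the centroid of triangle JEX ⇒ N = (2, 2/3)
2. C is the midpoint of JQ ⇒ C = (5/2, 3/2)
2·[QNJ] = 11/3, 2·[XNC] = 1/2
[QNJ]:[XNC] = 11/3:1/2 = 22/3

[QNJ]:[XNC] = 22/3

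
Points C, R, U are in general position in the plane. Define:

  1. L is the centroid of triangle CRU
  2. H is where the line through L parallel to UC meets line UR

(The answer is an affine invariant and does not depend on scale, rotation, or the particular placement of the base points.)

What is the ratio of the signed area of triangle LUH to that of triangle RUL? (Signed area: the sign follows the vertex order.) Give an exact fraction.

Work in coordinates with C = (0, 0), R = (1, 0), U = (0, 1).
1. L is the centroid of triangle CRU ⇒ L = (1/3, 1/3)
2. H is where the line through L parallel to UC meets line UR ⇒ H = (1/3, 2/3)
2·[LUH] = -1/9, 2·[RUL] = 1/3
[LUH]:[RUL] = -1/9:1/3 = -1/3

[LUH]:[RUL] = -1/3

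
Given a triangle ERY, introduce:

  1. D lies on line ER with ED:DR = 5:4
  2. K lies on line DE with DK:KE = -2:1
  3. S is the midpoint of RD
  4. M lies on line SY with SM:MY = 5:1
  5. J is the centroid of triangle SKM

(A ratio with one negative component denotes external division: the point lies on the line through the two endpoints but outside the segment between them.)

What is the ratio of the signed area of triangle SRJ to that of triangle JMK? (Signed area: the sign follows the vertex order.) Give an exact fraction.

Work in coordinates with E = (0, 0), R = (1, 0), Y = (0, 1).
1. D lies on line ER with ED:DR = 5:4 ⇒ D = (5/9, 0)
2. K lies on line DE with DK:KE = -2:1 ⇒ K = (-5/9, 0)
3. S is the midpoint of RD ⇒ S = (7/9, 0)
4. M lies on line SY with SM:MY = 5:1 ⇒ M = (7/54, 5/6)
5. J is the centroid of triangle SKM ⇒ J = (19/162, 5/18)
2·[SRJ] = 5/81, 2·[JMK] = 10/27
[SRJ]:[JMK] = 5/81:10/27 = 1/6

[SRJ]:[JMK] = 1/6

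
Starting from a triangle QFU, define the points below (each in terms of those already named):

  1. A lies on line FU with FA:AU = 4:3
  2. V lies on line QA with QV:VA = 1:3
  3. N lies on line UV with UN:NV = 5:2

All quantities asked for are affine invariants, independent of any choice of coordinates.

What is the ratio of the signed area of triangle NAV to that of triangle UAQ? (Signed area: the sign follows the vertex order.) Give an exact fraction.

[NAV]:[UAQ] = 3/14

Work in coordinates with Q = (0, 0), F = (1, 0), U = (0, 1).
1. A lies on line FU with FA:AU = 4:3 ⇒ A = (3/7, 4/7)
2. V lies on line QA with QV:VA = 1:3 ⇒ V = (3/28, 1/7)
3. N lies on line UV with UN:NV = 5:2 ⇒ N = (15/196, 19/49)
2·[NAV] = -9/98, 2·[UAQ] = -3/7
[NAV]:[UAQ] = -9/98:-3/7 = 3/14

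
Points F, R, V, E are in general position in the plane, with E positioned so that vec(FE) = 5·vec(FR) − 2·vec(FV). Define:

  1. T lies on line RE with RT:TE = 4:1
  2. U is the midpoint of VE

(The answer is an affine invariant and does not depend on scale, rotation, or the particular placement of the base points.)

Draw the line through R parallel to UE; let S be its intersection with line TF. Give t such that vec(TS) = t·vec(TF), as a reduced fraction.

Choose coordinates F = (0, 0), R = (1, 0), V = (0, 1), E = (5, -2).
1. T lies on line RE with RT:TE = 4:1 ⇒ T = (21/5, -8/5)
2. U is the midpoint of VE ⇒ U = (5/2, -1/2)
through R parallel to UE: direction (5/2, -3/2); meets TF at S = (63/23, -24/23)
S = T + t·(F−T) with t = 8/23

t = 8/23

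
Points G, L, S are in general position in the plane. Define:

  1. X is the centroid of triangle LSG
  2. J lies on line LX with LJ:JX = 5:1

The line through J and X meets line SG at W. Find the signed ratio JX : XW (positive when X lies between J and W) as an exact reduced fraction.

JX:XW = 1/3

Work in coordinates with G = (0, 0), L = (1, 0), S = (0, 1).
1. X is the centroid of triangle LSG ⇒ X = (1/3, 1/3)
2. J lies on line LX with LJ:JX = 5:1 ⇒ J = (4/9, 5/18)
line JX meets SG at W = (0, 1/2)
X = J + t·(W−J) with t = 1/4, so JX:XW = 1/4:3/4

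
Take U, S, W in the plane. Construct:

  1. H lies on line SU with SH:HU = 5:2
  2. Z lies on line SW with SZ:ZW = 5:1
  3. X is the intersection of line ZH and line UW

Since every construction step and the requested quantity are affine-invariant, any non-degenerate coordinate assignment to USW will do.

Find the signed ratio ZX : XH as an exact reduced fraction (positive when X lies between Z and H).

ZX:XH = -7/12

Assign U = (0, 0), S = (1, 0), W = (0, 1) — the answer is frame-independent, so this choice is without loss of generality.
1. H lies on line SU with SH:HU = 5:2 ⇒ H = (2/7, 0)
2. Z lies on line SW with SZ:ZW = 5:1 ⇒ Z = (1/6, 5/6)
3. X is the intersection of line ZH and line UW ⇒ X = (0, 2)
X = Z + t·(H−Z) with t = -7/5, so ZX:XH = t:(1−t) = -7/5:12/5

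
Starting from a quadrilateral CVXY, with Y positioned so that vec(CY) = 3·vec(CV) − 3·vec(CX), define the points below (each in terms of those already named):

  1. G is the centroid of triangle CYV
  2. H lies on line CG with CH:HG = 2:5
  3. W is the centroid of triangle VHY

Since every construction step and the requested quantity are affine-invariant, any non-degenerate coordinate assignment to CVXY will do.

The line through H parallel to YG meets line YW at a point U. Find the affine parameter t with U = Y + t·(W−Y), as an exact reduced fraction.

t = -15/2

Assign C = (0, 0), V = (1, 0), X = (0, 1), Y = (3, -3) — the answer is frame-independent, so this choice is without loss of generality.
1. G is the centroid of triangle CYV ⇒ G = (4/3, -1)
2. H lies on line CG with CH:HG = 2:5 ⇒ H = (8/21, -2/7)
3. W is the centroid of triangle VHY ⇒ W = (92/63, -23/21)
through H parallel to YG: direction (-5/3, 2); meets YW at U = (611/42, -121/7)
U = Y + t·(W−Y) with t = -15/2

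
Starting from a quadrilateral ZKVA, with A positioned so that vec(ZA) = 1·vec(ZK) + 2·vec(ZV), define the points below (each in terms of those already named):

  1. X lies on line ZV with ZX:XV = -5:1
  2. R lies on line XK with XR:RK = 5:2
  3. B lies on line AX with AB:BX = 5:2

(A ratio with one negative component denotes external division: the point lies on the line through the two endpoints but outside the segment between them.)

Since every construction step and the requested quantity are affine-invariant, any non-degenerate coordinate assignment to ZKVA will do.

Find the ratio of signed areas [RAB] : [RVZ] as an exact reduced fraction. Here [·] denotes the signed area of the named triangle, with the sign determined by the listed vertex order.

[RAB]:[RVZ] = 10/7

Assign Z = (0, 0), K = (1, 0), V = (0, 1), A = (1, 2) — the answer is frame-independent, so this choice is without loss of generality.
1. X lies on line ZV with ZX:XV = -5:1 ⇒ X = (0, 5/4)
2. R lies on line XK with XR:RK = 5:2 ⇒ R = (5/7, 5/14)
3. B lies on line AX with AB:BX = 5:2 ⇒ B = (2/7, 41/28)
2·[RAB] = 50/49, 2·[RVZ] = 5/7
[RAB]:[RVZ] = 50/49:5/7 = 10/7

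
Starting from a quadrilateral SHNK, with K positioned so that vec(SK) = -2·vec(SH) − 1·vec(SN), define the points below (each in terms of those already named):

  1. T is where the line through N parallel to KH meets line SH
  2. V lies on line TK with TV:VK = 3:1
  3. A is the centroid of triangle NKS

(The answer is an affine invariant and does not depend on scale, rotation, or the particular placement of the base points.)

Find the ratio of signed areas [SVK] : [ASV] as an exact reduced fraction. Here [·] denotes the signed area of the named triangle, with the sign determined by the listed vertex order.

[SVK]:[ASV] = -3/2

Assign S = (0, 0), H = (1, 0), N = (0, 1), K = (-2, -1) — the answer is frame-independent, so this choice is without loss of generality.
1. T is where the line through N parallel to KH meets line SH ⇒ T = (-3, 0)
2. V lies on line TK with TV:VK = 3:1 ⇒ V = (-9/4, -3/4)
3. A is the centroid of triangle NKS ⇒ A = (-2/3, 0)
2·[SVK] = 3/4, 2·[ASV] = -1/2
[SVK]:[ASV] = 3/4:-1/2 = -3/2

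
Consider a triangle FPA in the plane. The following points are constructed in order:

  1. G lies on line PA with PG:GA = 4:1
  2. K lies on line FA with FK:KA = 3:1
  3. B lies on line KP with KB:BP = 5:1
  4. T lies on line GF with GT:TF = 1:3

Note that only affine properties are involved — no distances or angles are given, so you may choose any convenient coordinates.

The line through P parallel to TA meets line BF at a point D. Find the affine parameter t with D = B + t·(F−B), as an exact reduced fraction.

t = -23/169

Choose coordinates F = (0, 0), P = (1, 0), A = (0, 1).
1. G lies on line PA with PG:GA = 4:1 ⇒ G = (1/5, 4/5)
2. K lies on line FA with FK:KA = 3:1 ⇒ K = (0, 3/4)
3. B lies on line KP with KB:BP = 5:1 ⇒ B = (5/6, 1/8)
4. T lies on line GF with GT:TF = 1:3 ⇒ T = (3/20, 3/5)
through P parallel to TA: direction (-3/20, 2/5); meets BF at D = (160/169, 24/169)
D = B + t·(F−B) with t = -23/169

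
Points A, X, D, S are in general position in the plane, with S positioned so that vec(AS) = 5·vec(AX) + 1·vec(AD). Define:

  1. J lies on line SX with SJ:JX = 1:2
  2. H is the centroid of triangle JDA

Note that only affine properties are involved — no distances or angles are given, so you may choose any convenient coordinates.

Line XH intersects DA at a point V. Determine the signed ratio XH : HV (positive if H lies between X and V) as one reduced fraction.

XH:HV = -2/11

Work in coordinates with A = (0, 0), X = (1, 0), D = (0, 1), S = (5, 1).
1. J lies on line SX with SJ:JX = 1:2 ⇒ J = (11/3, 2/3)
2. H is the centroid of triangle JDA ⇒ H = (11/9, 5/9)
line XH meets DA at V = (0, -5/2)
H = X + t·(V−X) with t = -2/9, so XH:HV = -2/9:11/9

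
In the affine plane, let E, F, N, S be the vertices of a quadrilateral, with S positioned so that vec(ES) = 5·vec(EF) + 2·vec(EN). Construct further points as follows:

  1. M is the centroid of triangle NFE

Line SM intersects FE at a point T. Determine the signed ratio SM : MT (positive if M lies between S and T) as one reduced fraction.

Set E = (0, 0), F = (1, 0), N = (0, 1), S = (5, 2); any affine frame gives the same invariant.
1. M is the centroid of triangle NFE ⇒ M = (1/3, 1/3)
line SM meets FE at T = (-3/5, 0)
M = S + t·(T−S) with t = 5/6, so SM:MT = 5/6:1/6

SM:MT = 5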